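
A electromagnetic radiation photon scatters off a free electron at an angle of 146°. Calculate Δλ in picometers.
4.4378 pm

Using the Compton scattering formula:
Δλ = λ_C(1 - cos θ)

where λ_C = h/(m_e·c) ≈ 2.4263 pm is the Compton wavelength of an electron.

For θ = 146°:
cos(146°) = -0.8290
1 - cos(146°) = 1.8290

Δλ = 2.4263 × 1.8290
Δλ = 4.4378 pm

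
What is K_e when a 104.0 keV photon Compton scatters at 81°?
15.2389 keV

By energy conservation: K_e = E_initial - E_final

First find the scattered photon energy:
Initial wavelength: λ = hc/E = 11.9216 pm
Compton shift: Δλ = λ_C(1 - cos(81°)) = 2.0468 pm
Final wavelength: λ' = 11.9216 + 2.0468 = 13.9683 pm
Final photon energy: E' = hc/λ' = 88.7611 keV

Electron kinetic energy:
K_e = E - E' = 104.0000 - 88.7611 = 15.2389 keV

(Intermediate values are shown rounded; full precision is carried through to the final answer.)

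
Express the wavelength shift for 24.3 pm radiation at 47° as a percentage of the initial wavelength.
3.1752%

Calculate the Compton shift:
Δλ = λ_C(1 - cos(47°))
Δλ = 2.4263 × (1 - cos(47°))
Δλ = 2.4263 × 0.3180
Δλ = 0.7716 pm

Percentage change:
(Δλ/λ₀) × 100 = (0.7716/24.3) × 100
= 3.1752%

(Intermediate values are shown rounded; full precision is carried through to the final answer.)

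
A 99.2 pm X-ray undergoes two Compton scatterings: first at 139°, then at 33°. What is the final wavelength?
103.8489 pm

Apply Compton shift twice:

First scattering at θ₁ = 139°:
Δλ₁ = λ_C(1 - cos(139°))
Δλ₁ = 2.4263 × 1.7547
Δλ₁ = 4.2575 pm

After first scattering:
λ₁ = 99.2 + 4.2575 = 103.4575 pm

Second scattering at θ₂ = 33°:
Δλ₂ = λ_C(1 - cos(33°))
Δλ₂ = 2.4263 × 0.1613
Δλ₂ = 0.3914 pm

Final wavelength:
λ₂ = 103.4575 + 0.3914 = 103.8489 pm

Total shift: Δλ_total = 4.2575 + 0.3914 = 4.6489 pm

(Intermediate values are shown rounded; full precision is carried through to the final answer.)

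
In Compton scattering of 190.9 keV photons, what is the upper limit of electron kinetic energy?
81.6372 keV

Maximum energy transfer occurs at θ = 180° (backscattering).

Initial photon: E₀ = 190.9 keV → λ₀ = 6.4947 pm

Maximum Compton shift (at 180°):
Δλ_max = 2λ_C = 2 × 2.4263 = 4.8526 pm

Final wavelength:
λ' = 6.4947 + 4.8526 = 11.3473 pm

Minimum photon energy (maximum energy to electron):
E'_min = hc/λ' = 109.2628 keV

Maximum electron kinetic energy:
K_max = E₀ - E'_min = 190.9000 - 109.2628 = 81.6372 keV

(Intermediate values are shown rounded; full precision is carried through to the final answer.)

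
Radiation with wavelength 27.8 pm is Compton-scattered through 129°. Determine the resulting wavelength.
31.7532 pm

Using the Compton scattering formula:
λ' = λ + Δλ = λ + λ_C(1 - cos θ)

Given:
- Initial wavelength λ = 27.8 pm
- Scattering angle θ = 129°
- Compton wavelength λ_C ≈ 2.4263 pm

Calculate the shift:
Δλ = 2.4263 × (1 - cos(129°))
Δλ = 2.4263 × 1.6293
Δλ = 3.9532 pm

Final wavelength:
λ' = 27.8 + 3.9532 = 31.7532 pm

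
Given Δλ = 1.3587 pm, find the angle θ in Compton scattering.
63.90°

From the Compton formula Δλ = λ_C(1 - cos θ), we can solve for θ:

cos θ = 1 - Δλ/λ_C

Given:
- Δλ = 1.3587 pm
- λ_C = h/(m_e·c) ≈ 2.42631024 pm

cos θ = 1 - 1.3587/2.42631024
cos θ = 1 - 0.559986
cos θ = 0.440014

θ = arccos(0.440014)
θ = 63.90°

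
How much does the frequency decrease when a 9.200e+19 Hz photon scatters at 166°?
5.471e+19 Hz (decrease)

Convert frequency to wavelength (c = 299792458 m/s):
λ₀ = c/f₀ = 299792458/9.200e+19 = 3.2586137e-12 m = 3.2586 pm

Calculate Compton shift:
Δλ = λ_C(1 - cos(166°)) = 4.7805 pm

Final wavelength:
λ' = λ₀ + Δλ = 3.2586 + 4.7805 = 8.0392 pm

Final frequency:
f' = c/λ' = 299792458/8.0391624e-12 = 3.7291504e+19 Hz

Frequency shift (decrease):
Δf = f₀ - f' = 9.200e+19 - 3.7291504e+19 = 5.471e+19 Hz

(Intermediate values are shown rounded; full precision is carried through to the final answer.)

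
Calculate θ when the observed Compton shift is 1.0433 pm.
55.25°

From the Compton formula Δλ = λ_C(1 - cos θ), we can solve for θ:

cos θ = 1 - Δλ/λ_C

Given:
- Δλ = 1.0433 pm
- λ_C = h/(m_e·c) ≈ 2.42631024 pm

cos θ = 1 - 1.0433/2.42631024
cos θ = 1 - 0.429994
cos θ = 0.570006

θ = arccos(0.570006)
θ = 55.25°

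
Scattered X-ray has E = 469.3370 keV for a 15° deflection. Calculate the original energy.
484.5000 keV

Convert final energy to wavelength (hc ≈ 1239.842 keV·pm):
λ' = hc/E' = 1239.842 / 469.3370 = 2.6417 pm

Calculate the Compton shift:
Δλ = λ_C(1 - cos(15°))
Δλ = 2.4263 × (1 - cos(15°))
Δλ = 0.0827 pm

Initial wavelength:
λ = λ' - Δλ = 2.6417 - 0.0827 = 2.5590 pm

Initial energy:
E = hc/λ = 1239.842 / 2.5590 = 484.5000 keV

(Intermediate values are shown rounded; full precision is carried through to the final answer.)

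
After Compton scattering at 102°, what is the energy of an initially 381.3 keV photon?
200.5442 keV

First convert energy to wavelength:
λ = hc/E, with hc ≈ 1239.842 keV·pm (i.e. 1239.842 eV·nm)

For E = 381.3 keV = 381300 eV:
λ = 1239.842 keV·pm / 381.3 keV
λ = 3.2516 pm

Calculate the Compton shift:
Δλ = λ_C(1 - cos(102°)) = 2.4263 × 1.2079
Δλ = 2.9308 pm

Final wavelength:
λ' = 3.2516 + 2.9308 = 6.1824 pm

Final energy:
E' = hc/λ' = 1239.842 / 6.1824 = 200.5442 keV

(Intermediate values are shown rounded; full precision is carried through to the final answer.)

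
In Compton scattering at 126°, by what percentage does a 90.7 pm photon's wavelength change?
4.2475%

Calculate the Compton shift:
Δλ = λ_C(1 - cos(126°))
Δλ = 2.4263 × (1 - cos(126°))
Δλ = 2.4263 × 1.5878
Δλ = 3.8525 pm

Percentage change:
(Δλ/λ₀) × 100 = (3.8525/90.7) × 100
= 4.2475%

(Intermediate values are shown rounded; full precision is carried through to the final answer.)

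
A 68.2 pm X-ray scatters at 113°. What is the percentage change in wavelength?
4.9477%

Calculate the Compton shift:
Δλ = λ_C(1 - cos(113°))
Δλ = 2.4263 × (1 - cos(113°))
Δλ = 2.4263 × 1.3907
Δλ = 3.3743 pm

Percentage change:
(Δλ/λ₀) × 100 = (3.3743/68.2) × 100
= 4.9477%

(Intermediate values are shown rounded; full precision is carried through to the final answer.)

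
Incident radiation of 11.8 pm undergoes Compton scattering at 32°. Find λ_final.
12.1687 pm

Using the Compton scattering formula:
λ' = λ + Δλ = λ + λ_C(1 - cos θ)

Given:
- Initial wavelength λ = 11.8 pm
- Scattering angle θ = 32°
- Compton wavelength λ_C ≈ 2.4263 pm

Calculate the shift:
Δλ = 2.4263 × (1 - cos(32°))
Δλ = 2.4263 × 0.1520
Δλ = 0.3687 pm

Final wavelength:
λ' = 11.8 + 0.3687 = 12.1687 pm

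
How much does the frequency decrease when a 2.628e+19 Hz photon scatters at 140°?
7.176e+18 Hz (decrease)

Convert frequency to wavelength (c = 299792458 m/s):
λ₀ = c/f₀ = 299792458/2.628e+19 = 1.1407628e-11 m = 11.4076 pm

Calculate Compton shift:
Δλ = λ_C(1 - cos(140°)) = 4.2850 pm

Final wavelength:
λ' = λ₀ + Δλ = 11.4076 + 4.2850 = 15.6926 pm

Final frequency:
f' = c/λ' = 299792458/1.5692599e-11 = 1.9104066e+19 Hz

Frequency shift (decrease):
Δf = f₀ - f' = 2.628e+19 - 1.9104066e+19 = 7.176e+18 Hz

(Intermediate values are shown rounded; full precision is carried through to the final answer.)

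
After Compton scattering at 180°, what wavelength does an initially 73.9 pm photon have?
78.7526 pm

Using the Compton formula: λ' = λ + λ_C(1 − cos θ)

For θ = 180°, cos θ = -1 (exact) = -1.0000, so:
1 − cos 180° = 1 − (-1) = 2.0000

Δλ = λ_C × 2.0000 = 2.4263 × 2.0000 = 4.8526 pm

λ' = 73.9 + 4.8526 = 78.7526 pm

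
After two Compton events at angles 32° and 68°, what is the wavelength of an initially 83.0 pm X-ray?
84.8861 pm

Apply Compton shift twice:

First scattering at θ₁ = 32°:
Δλ₁ = λ_C(1 - cos(32°))
Δλ₁ = 2.4263 × 0.1520
Δλ₁ = 0.3687 pm

After first scattering:
λ₁ = 83.0 + 0.3687 = 83.3687 pm

Second scattering at θ₂ = 68°:
Δλ₂ = λ_C(1 - cos(68°))
Δλ₂ = 2.4263 × 0.6254
Δλ₂ = 1.5174 pm

Final wavelength:
λ₂ = 83.3687 + 1.5174 = 84.8861 pm

Total shift: Δλ_total = 0.3687 + 1.5174 = 1.8861 pm

(Intermediate values are shown rounded; full precision is carried through to the final answer.)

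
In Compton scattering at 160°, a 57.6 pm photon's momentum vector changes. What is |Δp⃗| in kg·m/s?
2.1802e-23 kg·m/s

Photon momentum magnitude is p = h/λ.

Initial momentum:
p₀ = h/λ = 6.6261e-34/5.7600e-11 = 1.1504e-23 kg·m/s

After scattering:
λ' = λ + Δλ = 57.6 + 4.7063 = 62.3063 pm
p' = h/λ' = 6.6261e-34/6.2306e-11 = 1.0635e-23 kg·m/s

Momentum is a vector; the scattered photon's direction makes angle θ = 160° with the incident direction. The magnitude of the vector change Δp⃗ = p⃗₀ − p⃗' is found from the law of cosines:
|Δp⃗|² = p₀² + p'² − 2p₀p'cos θ
|Δp⃗|² = (1.1504e-23)² + (1.0635e-23)² − 2·1.1504e-23·1.0635e-23·cos(160°)
|Δp⃗| = 2.1802e-23 kg·m/s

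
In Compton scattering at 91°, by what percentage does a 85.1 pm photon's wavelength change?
2.9009%

Calculate the Compton shift:
Δλ = λ_C(1 - cos(91°))
Δλ = 2.4263 × (1 - cos(91°))
Δλ = 2.4263 × 1.0175
Δλ = 2.4687 pm

Percentage change:
(Δλ/λ₀) × 100 = (2.4687/85.1) × 100
= 2.9009%

(Intermediate values are shown rounded; full precision is carried through to the final answer.)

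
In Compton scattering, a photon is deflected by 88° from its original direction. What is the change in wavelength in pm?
2.3416 pm

Using the Compton scattering formula:
Δλ = λ_C(1 - cos θ)

where λ_C = h/(m_e·c) ≈ 2.4263 pm is the Compton wavelength of an electron.

For θ = 88°:
cos(88°) = 0.0349
1 - cos(88°) = 0.9651

Δλ = 2.4263 × 0.9651
Δλ = 2.3416 pm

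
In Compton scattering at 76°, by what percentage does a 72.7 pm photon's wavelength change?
2.5300%

Calculate the Compton shift:
Δλ = λ_C(1 - cos(76°))
Δλ = 2.4263 × (1 - cos(76°))
Δλ = 2.4263 × 0.7581
Δλ = 1.8393 pm

Percentage change:
(Δλ/λ₀) × 100 = (1.8393/72.7) × 100
= 2.5300%

(Intermediate values are shown rounded; full precision is carried through to the final answer.)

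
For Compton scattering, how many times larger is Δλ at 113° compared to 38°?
113° produces the larger shift by a factor of 6.560

Calculate both shifts using Δλ = λ_C(1 - cos θ):

For θ₁ = 38°:
Δλ₁ = 2.4263 × (1 - cos(38°))
Δλ₁ = 2.4263 × 0.2120
Δλ₁ = 0.5144 pm

For θ₂ = 113°:
Δλ₂ = 2.4263 × (1 - cos(113°))
Δλ₂ = 2.4263 × 1.3907
Δλ₂ = 3.3743 pm

The 113° angle produces the larger shift.
Ratio: 3.3743/0.5144 = 6.560

(Intermediate values are shown rounded; full precision is carried through to the final answer.)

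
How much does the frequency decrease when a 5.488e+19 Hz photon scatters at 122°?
2.220e+19 Hz (decrease)

Convert frequency to wavelength (c = 299792458 m/s):
λ₀ = c/f₀ = 299792458/5.488e+19 = 5.4626906e-12 m = 5.4627 pm

Calculate Compton shift:
Δλ = λ_C(1 - cos(122°)) = 3.7121 pm

Final wavelength:
λ' = λ₀ + Δλ = 5.4627 + 3.7121 = 9.1747 pm

Final frequency:
f' = c/λ' = 299792458/9.1747493e-12 = 3.2675820e+19 Hz

Frequency shift (decrease):
Δf = f₀ - f' = 5.488e+19 - 3.2675820e+19 = 2.220e+19 Hz

(Intermediate values are shown rounded; full precision is carried through to the final answer.)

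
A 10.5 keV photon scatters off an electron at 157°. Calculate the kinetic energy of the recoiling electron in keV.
0.3986 keV

By energy conservation: K_e = E_initial - E_final

First find the scattered photon energy:
Initial wavelength: λ = hc/E = 118.0802 pm
Compton shift: Δλ = λ_C(1 - cos(157°)) = 4.6597 pm
Final wavelength: λ' = 118.0802 + 4.6597 = 122.7399 pm
Final photon energy: E' = hc/λ' = 10.1014 keV

Electron kinetic energy:
K_e = E - E' = 10.5000 - 10.1014 = 0.3986 keV

(Intermediate values are shown rounded; full precision is carried through to the final answer.)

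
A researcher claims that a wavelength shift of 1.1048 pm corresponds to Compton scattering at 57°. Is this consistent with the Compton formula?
Yes, consistent

Calculate the expected shift for θ = 57°:

Δλ_expected = λ_C(1 - cos(57°))
Δλ_expected = 2.4263 × (1 - cos(57°))
Δλ_expected = 2.4263 × 0.4554
Δλ_expected = 1.1048 pm

Given shift: 1.1048 pm
Expected shift: 1.1048 pm
Difference: 0.0000 pm

The values match. This is consistent with Compton scattering at the stated angle.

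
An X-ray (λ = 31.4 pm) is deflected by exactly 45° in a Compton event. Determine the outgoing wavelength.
32.1106 pm

Using the Compton formula: λ' = λ + λ_C(1 − cos θ)

For θ = 45°, cos θ = √2/2 (exact) ≈ 0.7071, so:
1 − cos 45° = 1 − (√2/2) ≈ 0.2929

Δλ = λ_C × 0.2929 = 2.4263 × 0.2929 = 0.7106 pm

λ' = 31.4 + 0.7106 = 32.1106 pm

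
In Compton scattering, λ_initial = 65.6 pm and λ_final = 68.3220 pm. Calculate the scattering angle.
97.00°

First find the wavelength shift:
Δλ = λ' - λ = 68.3220 - 65.6 = 2.7220 pm

Using Δλ = λ_C(1 - cos θ), with λ_C = h/(m_e·c) ≈ 2.42631024 pm:
cos θ = 1 - Δλ/λ_C
cos θ = 1 - 2.7220/2.42631024
cos θ = -0.121868

θ = arccos(-0.121868)
θ = 97.00°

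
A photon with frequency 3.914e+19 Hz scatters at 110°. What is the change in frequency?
1.168e+19 Hz (decrease)

Convert frequency to wavelength (c = 299792458 m/s):
λ₀ = c/f₀ = 299792458/3.914e+19 = 7.6594905e-12 m = 7.6595 pm

Calculate Compton shift:
Δλ = λ_C(1 - cos(110°)) = 3.2562 pm

Final wavelength:
λ' = λ₀ + Δλ = 7.6595 + 3.2562 = 10.9156 pm

Final frequency:
f' = c/λ' = 299792458/1.0915648e-11 = 2.7464468e+19 Hz

Frequency shift (decrease):
Δf = f₀ - f' = 3.914e+19 - 2.7464468e+19 = 1.168e+19 Hz

(Intermediate values are shown rounded; full precision is carried through to the final answer.)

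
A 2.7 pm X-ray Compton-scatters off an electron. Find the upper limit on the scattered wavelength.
7.5526 pm (at θ = 180°)

The Compton shift is Δλ = λ_C(1 − cos θ).

Since cos θ ranges from −1 to 1, the factor (1 − cos θ) ranges from 0 to 2; the maximum shift occurs at θ = 180° (backscattering):
Δλ_max = 2λ_C = 2 × 2.4263 pm = 4.8526 pm

Maximum scattered wavelength:
λ'_max = λ₀ + Δλ_max = 2.7 + 4.8526 = 7.5526 pm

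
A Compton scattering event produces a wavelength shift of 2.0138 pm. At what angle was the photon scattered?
80.21°

From the Compton formula Δλ = λ_C(1 - cos θ), we can solve for θ:

cos θ = 1 - Δλ/λ_C

Given:
- Δλ = 2.0138 pm
- λ_C = h/(m_e·c) ≈ 2.42631024 pm

cos θ = 1 - 2.0138/2.42631024
cos θ = 1 - 0.829985
cos θ = 0.170015

θ = arccos(0.170015)
θ = 80.21°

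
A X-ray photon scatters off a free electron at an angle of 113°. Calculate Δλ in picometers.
3.3743 pm

Using the Compton scattering formula:
Δλ = λ_C(1 - cos θ)

where λ_C = h/(m_e·c) ≈ 2.4263 pm is the Compton wavelength of an electron.

For θ = 113°:
cos(113°) = -0.3907
1 - cos(113°) = 1.3907

Δλ = 2.4263 × 1.3907
Δλ = 3.3743 pm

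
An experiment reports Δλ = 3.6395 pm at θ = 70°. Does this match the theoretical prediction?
No, inconsistent

Calculate the expected shift for θ = 70°:

Δλ_expected = λ_C(1 - cos(70°))
Δλ_expected = 2.4263 × (1 - cos(70°))
Δλ_expected = 2.4263 × 0.6580
Δλ_expected = 1.5965 pm

Given shift: 3.6395 pm
Expected shift: 1.5965 pm
Difference: 2.0430 pm

The values do not match. The given shift corresponds to θ ≈ 120.0°, not 70°.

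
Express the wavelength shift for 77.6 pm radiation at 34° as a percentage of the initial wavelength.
0.5345%

Calculate the Compton shift:
Δλ = λ_C(1 - cos(34°))
Δλ = 2.4263 × (1 - cos(34°))
Δλ = 2.4263 × 0.1710
Δλ = 0.4148 pm

Percentage change:
(Δλ/λ₀) × 100 = (0.4148/77.6) × 100
= 0.5345%

(Intermediate values are shown rounded; full precision is carried through to the final answer.)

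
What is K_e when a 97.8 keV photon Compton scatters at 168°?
26.8583 keV

By energy conservation: K_e = E_initial - E_final

First find the scattered photon energy:
Initial wavelength: λ = hc/E = 12.6773 pm
Compton shift: Δλ = λ_C(1 - cos(168°)) = 4.7996 pm
Final wavelength: λ' = 12.6773 + 4.7996 = 17.4769 pm
Final photon energy: E' = hc/λ' = 70.9417 keV

Electron kinetic energy:
K_e = E - E' = 97.8000 - 70.9417 = 26.8583 keV

(Intermediate values are shown rounded; full precision is carried through to the final answer.)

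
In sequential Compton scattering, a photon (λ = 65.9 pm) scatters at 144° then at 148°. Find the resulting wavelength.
74.7732 pm

Apply Compton shift twice:

First scattering at θ₁ = 144°:
Δλ₁ = λ_C(1 - cos(144°))
Δλ₁ = 2.4263 × 1.8090
Δλ₁ = 4.3892 pm

After first scattering:
λ₁ = 65.9 + 4.3892 = 70.2892 pm

Second scattering at θ₂ = 148°:
Δλ₂ = λ_C(1 - cos(148°))
Δλ₂ = 2.4263 × 1.8480
Δλ₂ = 4.4839 pm

Final wavelength:
λ₂ = 70.2892 + 4.4839 = 74.7732 pm

Total shift: Δλ_total = 4.3892 + 4.4839 = 8.8732 pm

(Intermediate values are shown rounded; full precision is carried through to the final answer.)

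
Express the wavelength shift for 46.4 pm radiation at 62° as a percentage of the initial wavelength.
2.7742%

Calculate the Compton shift:
Δλ = λ_C(1 - cos(62°))
Δλ = 2.4263 × (1 - cos(62°))
Δλ = 2.4263 × 0.5305
Δλ = 1.2872 pm

Percentage change:
(Δλ/λ₀) × 100 = (1.2872/46.4) × 100
= 2.7742%

(Intermediate values are shown rounded; full precision is carried through to the final answer.)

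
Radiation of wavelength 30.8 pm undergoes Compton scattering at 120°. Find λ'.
34.4395 pm

Using the Compton formula: λ' = λ + λ_C(1 − cos θ)

For θ = 120°, cos θ = -1/2 (exact) = -0.5000, so:
1 − cos 120° = 1 − (-1/2) = 1.5000

Δλ = λ_C × 1.5000 = 2.4263 × 1.5000 = 3.6395 pm

λ' = 30.8 + 3.6395 = 34.4395 pm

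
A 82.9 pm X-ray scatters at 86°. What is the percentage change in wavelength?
2.7226%

Calculate the Compton shift:
Δλ = λ_C(1 - cos(86°))
Δλ = 2.4263 × (1 - cos(86°))
Δλ = 2.4263 × 0.9302
Δλ = 2.2571 pm

Percentage change:
(Δλ/λ₀) × 100 = (2.2571/82.9) × 100
= 2.7226%

(Intermediate values are shown rounded; full precision is carried through to the final answer.)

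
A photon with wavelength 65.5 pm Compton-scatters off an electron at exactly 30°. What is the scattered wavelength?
65.8251 pm

Using the Compton formula: λ' = λ + λ_C(1 − cos θ)

For θ = 30°, cos θ = √3/2 (exact) ≈ 0.8660, so:
1 − cos 30° = 1 − (√3/2) ≈ 0.1340

Δλ = λ_C × 0.1340 = 2.4263 × 0.1340 = 0.3251 pm

λ' = 65.5 + 0.3251 = 65.8251 pm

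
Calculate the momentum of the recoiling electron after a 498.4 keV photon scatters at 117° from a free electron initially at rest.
3.3124e-22 kg·m/s

The electron is initially at rest, so by conservation of momentum:
p⃗_e = p⃗₀ − p⃗'  (incident photon momentum minus scattered photon momentum)

Photon momentum magnitudes (p = h/λ = E/c):
λ₀ = hc/E₀ = 2.4876 pm → p₀ = h/λ₀ = 2.6636e-22 kg·m/s
Δλ = λ_C(1 − cos 117°) = 3.5278 pm
λ' = 6.0155 pm → p' = h/λ' = 1.1015e-22 kg·m/s

The scattered photon makes angle θ = 117° with the incident direction, so by the law of cosines:
|p⃗_e|² = p₀² + p'² − 2p₀p'cos θ
|p⃗_e|² = (2.6636e-22)² + (1.1015e-22)² − 2·2.6636e-22·1.1015e-22·cos(117°)
|p⃗_e| = 3.3124e-22 kg·m/s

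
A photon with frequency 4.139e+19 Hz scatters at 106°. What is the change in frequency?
1.239e+19 Hz (decrease)

Convert frequency to wavelength (c = 299792458 m/s):
λ₀ = c/f₀ = 299792458/4.139e+19 = 7.2431133e-12 m = 7.2431 pm

Calculate Compton shift:
Δλ = λ_C(1 - cos(106°)) = 3.0951 pm

Final wavelength:
λ' = λ₀ + Δλ = 7.2431 + 3.0951 = 10.3382 pm

Final frequency:
f' = c/λ' = 299792458/1.0338205e-11 = 2.8998501e+19 Hz

Frequency shift (decrease):
Δf = f₀ - f' = 4.139e+19 - 2.8998501e+19 = 1.239e+19 Hz

(Intermediate values are shown rounded; full precision is carried through to the final answer.)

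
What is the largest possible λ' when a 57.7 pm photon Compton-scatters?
62.5526 pm (at θ = 180°)

The Compton shift is Δλ = λ_C(1 − cos θ).

Since cos θ ranges from −1 to 1, the factor (1 − cos θ) ranges from 0 to 2; the maximum shift occurs at θ = 180° (backscattering):
Δλ_max = 2λ_C = 2 × 2.4263 pm = 4.8526 pm

Maximum scattered wavelength:
λ'_max = λ₀ + Δλ_max = 57.7 + 4.8526 = 62.5526 pm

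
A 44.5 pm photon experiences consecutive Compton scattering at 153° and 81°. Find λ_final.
51.1349 pm

Apply Compton shift twice:

First scattering at θ₁ = 153°:
Δλ₁ = λ_C(1 - cos(153°))
Δλ₁ = 2.4263 × 1.8910
Δλ₁ = 4.5882 pm

After first scattering:
λ₁ = 44.5 + 4.5882 = 49.0882 pm

Second scattering at θ₂ = 81°:
Δλ₂ = λ_C(1 - cos(81°))
Δλ₂ = 2.4263 × 0.8436
Δλ₂ = 2.0468 pm

Final wavelength:
λ₂ = 49.0882 + 2.0468 = 51.1349 pm

Total shift: Δλ_total = 4.5882 + 2.0468 = 6.6349 pm

(Intermediate values are shown rounded; full precision is carried through to the final answer.)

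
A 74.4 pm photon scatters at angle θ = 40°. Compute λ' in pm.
74.9676 pm

Using the Compton scattering formula:
λ' = λ + Δλ = λ + λ_C(1 - cos θ)

Given:
- Initial wavelength λ = 74.4 pm
- Scattering angle θ = 40°
- Compton wavelength λ_C ≈ 2.4263 pm

Calculate the shift:
Δλ = 2.4263 × (1 - cos(40°))
Δλ = 2.4263 × 0.2340
Δλ = 0.5676 pm

Final wavelength:
λ' = 74.4 + 0.5676 = 74.9676 pm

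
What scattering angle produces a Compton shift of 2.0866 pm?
81.95°

From the Compton formula Δλ = λ_C(1 - cos θ), we can solve for θ:

cos θ = 1 - Δλ/λ_C

Given:
- Δλ = 2.0866 pm
- λ_C = h/(m_e·c) ≈ 2.42631024 pm

cos θ = 1 - 2.0866/2.42631024
cos θ = 1 - 0.859989
cos θ = 0.140011

θ = arccos(0.140011)
θ = 81.95°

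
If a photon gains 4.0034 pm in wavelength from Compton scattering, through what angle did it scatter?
130.54°

From the Compton formula Δλ = λ_C(1 - cos θ), we can solve for θ:

cos θ = 1 - Δλ/λ_C

Given:
- Δλ = 4.0034 pm
- λ_C = h/(m_e·c) ≈ 2.42631024 pm

cos θ = 1 - 4.0034/2.42631024
cos θ = 1 - 1.649995
cos θ = -0.649995

θ = arccos(-0.649995)
θ = 130.54°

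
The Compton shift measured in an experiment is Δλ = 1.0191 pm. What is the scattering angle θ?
54.55°

From the Compton formula Δλ = λ_C(1 - cos θ), we can solve for θ:

cos θ = 1 - Δλ/λ_C

Given:
- Δλ = 1.0191 pm
- λ_C = h/(m_e·c) ≈ 2.42631024 pm

cos θ = 1 - 1.0191/2.42631024
cos θ = 1 - 0.420020
cos θ = 0.579980

θ = arccos(0.579980)
θ = 54.55°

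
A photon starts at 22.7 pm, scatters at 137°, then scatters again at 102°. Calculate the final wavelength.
29.8316 pm

Apply Compton shift twice:

First scattering at θ₁ = 137°:
Δλ₁ = λ_C(1 - cos(137°))
Δλ₁ = 2.4263 × 1.7314
Δλ₁ = 4.2008 pm

After first scattering:
λ₁ = 22.7 + 4.2008 = 26.9008 pm

Second scattering at θ₂ = 102°:
Δλ₂ = λ_C(1 - cos(102°))
Δλ₂ = 2.4263 × 1.2079
Δλ₂ = 2.9308 pm

Final wavelength:
λ₂ = 26.9008 + 2.9308 = 29.8316 pm

Total shift: Δλ_total = 4.2008 + 2.9308 = 7.1316 pm

(Intermediate values are shown rounded; full precision is carried through to the final answer.)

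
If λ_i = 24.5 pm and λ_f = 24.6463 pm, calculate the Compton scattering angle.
20.00°

First find the wavelength shift:
Δλ = λ' - λ = 24.6463 - 24.5 = 0.1463 pm

Using Δλ = λ_C(1 - cos θ), with λ_C = h/(m_e·c) ≈ 2.42631024 pm:
cos θ = 1 - Δλ/λ_C
cos θ = 1 - 0.1463/2.42631024
cos θ = 0.939703

θ = arccos(0.939703)
θ = 20.00°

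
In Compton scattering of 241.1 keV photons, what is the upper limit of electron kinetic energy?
117.0545 keV

Maximum energy transfer occurs at θ = 180° (backscattering).

Initial photon: E₀ = 241.1 keV → λ₀ = 5.1424 pm

Maximum Compton shift (at 180°):
Δλ_max = 2λ_C = 2 × 2.4263 = 4.8526 pm

Final wavelength:
λ' = 5.1424 + 4.8526 = 9.9951 pm

Minimum photon energy (maximum energy to electron):
E'_min = hc/λ' = 124.0455 keV

Maximum electron kinetic energy:
K_max = E₀ - E'_min = 241.1000 - 124.0455 = 117.0545 keV

(Intermediate values are shown rounded; full precision is carried through to the final answer.)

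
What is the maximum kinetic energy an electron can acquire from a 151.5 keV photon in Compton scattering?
56.3938 keV

Maximum energy transfer occurs at θ = 180° (backscattering).

Initial photon: E₀ = 151.5 keV → λ₀ = 8.1838 pm

Maximum Compton shift (at 180°):
Δλ_max = 2λ_C = 2 × 2.4263 = 4.8526 pm

Final wavelength:
λ' = 8.1838 + 4.8526 = 13.0364 pm

Minimum photon energy (maximum energy to electron):
E'_min = hc/λ' = 95.1062 keV

Maximum electron kinetic energy:
K_max = E₀ - E'_min = 151.5000 - 95.1062 = 56.3938 keV

(Intermediate values are shown rounded; full precision is carried through to the final answer.)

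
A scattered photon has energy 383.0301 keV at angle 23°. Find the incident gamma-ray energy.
407.3000 keV

Convert final energy to wavelength (hc ≈ 1239.842 keV·pm):
λ' = hc/E' = 1239.842 / 383.0301 = 3.2369 pm

Calculate the Compton shift:
Δλ = λ_C(1 - cos(23°))
Δλ = 2.4263 × (1 - cos(23°))
Δλ = 0.1929 pm

Initial wavelength:
λ = λ' - Δλ = 3.2369 - 0.1929 = 3.0441 pm

Initial energy:
E = hc/λ = 1239.842 / 3.0441 = 407.3000 keV

(Intermediate values are shown rounded; full precision is carried through to the final answer.)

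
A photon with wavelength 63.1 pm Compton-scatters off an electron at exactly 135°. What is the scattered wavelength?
67.2420 pm

Using the Compton formula: λ' = λ + λ_C(1 − cos θ)

For θ = 135°, cos θ = -√2/2 (exact) ≈ -0.7071, so:
1 − cos 135° = 1 − (-√2/2) ≈ 1.7071

Δλ = λ_C × 1.7071 = 2.4263 × 1.7071 = 4.1420 pm

λ' = 63.1 + 4.1420 = 67.2420 pm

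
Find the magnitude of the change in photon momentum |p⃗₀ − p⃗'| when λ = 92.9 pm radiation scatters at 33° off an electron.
4.0431e-24 kg·m/s

Photon momentum magnitude is p = h/λ.

Initial momentum:
p₀ = h/λ = 6.6261e-34/9.2900e-11 = 7.1325e-24 kg·m/s

After scattering:
λ' = λ + Δλ = 92.9 + 0.3914 = 93.2914 pm
p' = h/λ' = 6.6261e-34/9.3291e-11 = 7.1025e-24 kg·m/s

Momentum is a vector; the scattered photon's direction makes angle θ = 33° with the incident direction. The magnitude of the vector change Δp⃗ = p⃗₀ − p⃗' is found from the law of cosines:
|Δp⃗|² = p₀² + p'² − 2p₀p'cos θ
|Δp⃗|² = (7.1325e-24)² + (7.1025e-24)² − 2·7.1325e-24·7.1025e-24·cos(33°)
|Δp⃗| = 4.0431e-24 kg·m/s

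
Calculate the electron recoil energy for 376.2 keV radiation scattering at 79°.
140.4459 keV

By energy conservation: K_e = E_initial - E_final

First find the scattered photon energy:
Initial wavelength: λ = hc/E = 3.2957 pm
Compton shift: Δλ = λ_C(1 - cos(79°)) = 1.9633 pm
Final wavelength: λ' = 3.2957 + 1.9633 = 5.2590 pm
Final photon energy: E' = hc/λ' = 235.7541 keV

Electron kinetic energy:
K_e = E - E' = 376.2000 - 235.7541 = 140.4459 keV

(Intermediate values are shown rounded; full precision is carried through to the final answer.)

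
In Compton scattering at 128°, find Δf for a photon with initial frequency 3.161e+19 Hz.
9.244e+18 Hz (decrease)

Convert frequency to wavelength (c = 299792458 m/s):
λ₀ = c/f₀ = 299792458/3.161e+19 = 9.4841018e-12 m = 9.4841 pm

Calculate Compton shift:
Δλ = λ_C(1 - cos(128°)) = 3.9201 pm

Final wavelength:
λ' = λ₀ + Δλ = 9.4841 + 3.9201 = 13.4042 pm

Final frequency:
f' = c/λ' = 299792458/1.3404198e-11 = 2.2365565e+19 Hz

Frequency shift (decrease):
Δf = f₀ - f' = 3.161e+19 - 2.2365565e+19 = 9.244e+18 Hz

(Intermediate values are shown rounded; full precision is carried through to the final answer.)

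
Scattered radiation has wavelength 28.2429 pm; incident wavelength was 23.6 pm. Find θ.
156.00°

First find the wavelength shift:
Δλ = λ' - λ = 28.2429 - 23.6 = 4.6429 pm

Using Δλ = λ_C(1 - cos θ), with λ_C = h/(m_e·c) ≈ 2.42631024 pm:
cos θ = 1 - Δλ/λ_C
cos θ = 1 - 4.6429/2.42631024
cos θ = -0.913564

θ = arccos(-0.913564)
θ = 156.00°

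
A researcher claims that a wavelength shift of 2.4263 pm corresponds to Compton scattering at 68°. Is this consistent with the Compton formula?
No, inconsistent

Calculate the expected shift for θ = 68°:

Δλ_expected = λ_C(1 - cos(68°))
Δλ_expected = 2.4263 × (1 - cos(68°))
Δλ_expected = 2.4263 × 0.6254
Δλ_expected = 1.5174 pm

Given shift: 2.4263 pm
Expected shift: 1.5174 pm
Difference: 0.9089 pm

The values do not match. The given shift corresponds to θ ≈ 90.0°, not 68°.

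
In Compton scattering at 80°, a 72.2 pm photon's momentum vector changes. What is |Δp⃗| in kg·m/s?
1.1640e-23 kg·m/s

Photon momentum magnitude is p = h/λ.

Initial momentum:
p₀ = h/λ = 6.6261e-34/7.2200e-11 = 9.1774e-24 kg·m/s

After scattering:
λ' = λ + Δλ = 72.2 + 2.0050 = 74.2050 pm
p' = h/λ' = 6.6261e-34/7.4205e-11 = 8.9294e-24 kg·m/s

Momentum is a vector; the scattered photon's direction makes angle θ = 80° with the incident direction. The magnitude of the vector change Δp⃗ = p⃗₀ − p⃗' is found from the law of cosines:
|Δp⃗|² = p₀² + p'² − 2p₀p'cos θ
|Δp⃗|² = (9.1774e-24)² + (8.9294e-24)² − 2·9.1774e-24·8.9294e-24·cos(80°)
|Δp⃗| = 1.1640e-23 kg·m/s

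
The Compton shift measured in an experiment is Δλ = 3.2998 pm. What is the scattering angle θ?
111.10°

From the Compton formula Δλ = λ_C(1 - cos θ), we can solve for θ:

cos θ = 1 - Δλ/λ_C

Given:
- Δλ = 3.2998 pm
- λ_C = h/(m_e·c) ≈ 2.42631024 pm

cos θ = 1 - 3.2998/2.42631024
cos θ = 1 - 1.360007
cos θ = -0.360007

θ = arccos(-0.360007)
θ = 111.10°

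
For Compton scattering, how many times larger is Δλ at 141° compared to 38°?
141° produces the larger shift by a factor of 8.383

Calculate both shifts using Δλ = λ_C(1 - cos θ):

For θ₁ = 38°:
Δλ₁ = 2.4263 × (1 - cos(38°))
Δλ₁ = 2.4263 × 0.2120
Δλ₁ = 0.5144 pm

For θ₂ = 141°:
Δλ₂ = 2.4263 × (1 - cos(141°))
Δλ₂ = 2.4263 × 1.7771
Δλ₂ = 4.3119 pm

The 141° angle produces the larger shift.
Ratio: 4.3119/0.5144 = 8.383

(Intermediate values are shown rounded; full precision is carried through to the final answer.)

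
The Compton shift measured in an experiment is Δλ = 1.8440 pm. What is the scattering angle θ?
76.11°

From the Compton formula Δλ = λ_C(1 - cos θ), we can solve for θ:

cos θ = 1 - Δλ/λ_C

Given:
- Δλ = 1.8440 pm
- λ_C = h/(m_e·c) ≈ 2.42631024 pm

cos θ = 1 - 1.8440/2.42631024
cos θ = 1 - 0.760002
cos θ = 0.239998

θ = arccos(0.239998)
θ = 76.11°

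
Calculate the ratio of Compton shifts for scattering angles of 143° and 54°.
143° produces the larger shift by a factor of 4.363

Calculate both shifts using Δλ = λ_C(1 - cos θ):

For θ₁ = 54°:
Δλ₁ = 2.4263 × (1 - cos(54°))
Δλ₁ = 2.4263 × 0.4122
Δλ₁ = 1.0002 pm

For θ₂ = 143°:
Δλ₂ = 2.4263 × (1 - cos(143°))
Δλ₂ = 2.4263 × 1.7986
Δλ₂ = 4.3640 pm

The 143° angle produces the larger shift.
Ratio: 4.3640/1.0002 = 4.363

(Intermediate values are shown rounded; full precision is carried through to the final answer.)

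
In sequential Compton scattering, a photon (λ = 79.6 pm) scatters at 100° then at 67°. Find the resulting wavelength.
83.9259 pm

Apply Compton shift twice:

First scattering at θ₁ = 100°:
Δλ₁ = λ_C(1 - cos(100°))
Δλ₁ = 2.4263 × 1.1736
Δλ₁ = 2.8476 pm

After first scattering:
λ₁ = 79.6 + 2.8476 = 82.4476 pm

Second scattering at θ₂ = 67°:
Δλ₂ = λ_C(1 - cos(67°))
Δλ₂ = 2.4263 × 0.6093
Δλ₂ = 1.4783 pm

Final wavelength:
λ₂ = 82.4476 + 1.4783 = 83.9259 pm

Total shift: Δλ_total = 2.8476 + 1.4783 = 4.3259 pm

(Intermediate values are shown rounded; full precision is carried through to the final answer.)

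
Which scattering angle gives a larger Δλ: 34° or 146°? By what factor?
146° produces the larger shift by a factor of 10.698

Calculate both shifts using Δλ = λ_C(1 - cos θ):

For θ₁ = 34°:
Δλ₁ = 2.4263 × (1 - cos(34°))
Δλ₁ = 2.4263 × 0.1710
Δλ₁ = 0.4148 pm

For θ₂ = 146°:
Δλ₂ = 2.4263 × (1 - cos(146°))
Δλ₂ = 2.4263 × 1.8290
Δλ₂ = 4.4378 pm

The 146° angle produces the larger shift.
Ratio: 4.4378/0.4148 = 10.698

(Intermediate values are shown rounded; full precision is carried through to the final answer.)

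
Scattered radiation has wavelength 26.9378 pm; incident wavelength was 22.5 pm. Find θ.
146.00°

First find the wavelength shift:
Δλ = λ' - λ = 26.9378 - 22.5 = 4.4378 pm

Using Δλ = λ_C(1 - cos θ), with λ_C = h/(m_e·c) ≈ 2.42631024 pm:
cos θ = 1 - Δλ/λ_C
cos θ = 1 - 4.4378/2.42631024
cos θ = -0.829032

θ = arccos(-0.829032)
θ = 146.00°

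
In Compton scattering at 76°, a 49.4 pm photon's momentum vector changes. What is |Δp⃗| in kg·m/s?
1.6224e-23 kg·m/s

Photon momentum magnitude is p = h/λ.

Initial momentum:
p₀ = h/λ = 6.6261e-34/4.9400e-11 = 1.3413e-23 kg·m/s

After scattering:
λ' = λ + Δλ = 49.4 + 1.8393 = 51.2393 pm
p' = h/λ' = 6.6261e-34/5.1239e-11 = 1.2932e-23 kg·m/s

Momentum is a vector; the scattered photon's direction makes angle θ = 76° with the incident direction. The magnitude of the vector change Δp⃗ = p⃗₀ − p⃗' is found from the law of cosines:
|Δp⃗|² = p₀² + p'² − 2p₀p'cos θ
|Δp⃗|² = (1.3413e-23)² + (1.2932e-23)² − 2·1.3413e-23·1.2932e-23·cos(76°)
|Δp⃗| = 1.6224e-23 kg·m/s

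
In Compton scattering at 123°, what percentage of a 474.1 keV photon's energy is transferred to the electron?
0.5890 (or 58.90%)

Calculate initial and final photon energies:

Initial: E₀ = 474.1 keV → λ₀ = 2.6151 pm
Compton shift: Δλ = 3.7478 pm
Final wavelength: λ' = 6.3629 pm
Final energy: E' = 194.8542 keV

Fractional energy loss:
(E₀ - E')/E₀ = (474.1000 - 194.8542)/474.1000
= 279.2458/474.1000
= 0.5890
= 58.90%

(Intermediate values are shown rounded; full precision is carried through to the final answer.)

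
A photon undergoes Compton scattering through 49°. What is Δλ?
0.8345 pm

Using the Compton scattering formula:
Δλ = λ_C(1 - cos θ)

where λ_C = h/(m_e·c) ≈ 2.4263 pm is the Compton wavelength of an electron.

For θ = 49°:
cos(49°) = 0.6561
1 - cos(49°) = 0.3439

Δλ = 2.4263 × 0.3439
Δλ = 0.8345 pm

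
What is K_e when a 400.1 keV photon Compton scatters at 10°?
4.7033 keV

By energy conservation: K_e = E_initial - E_final

First find the scattered photon energy:
Initial wavelength: λ = hc/E = 3.0988 pm
Compton shift: Δλ = λ_C(1 - cos(10°)) = 0.0369 pm
Final wavelength: λ' = 3.0988 + 0.0369 = 3.1357 pm
Final photon energy: E' = hc/λ' = 395.3967 keV

Electron kinetic energy:
K_e = E - E' = 400.1000 - 395.3967 = 4.7033 keV

(Intermediate values are shown rounded; full precision is carried through to the final answer.)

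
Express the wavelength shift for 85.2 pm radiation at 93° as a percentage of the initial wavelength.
2.9968%

Calculate the Compton shift:
Δλ = λ_C(1 - cos(93°))
Δλ = 2.4263 × (1 - cos(93°))
Δλ = 2.4263 × 1.0523
Δλ = 2.5533 pm

Percentage change:
(Δλ/λ₀) × 100 = (2.5533/85.2) × 100
= 2.9968%

(Intermediate values are shown rounded; full precision is carried through to the final answer.)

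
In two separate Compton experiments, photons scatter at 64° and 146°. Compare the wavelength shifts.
146° produces the larger shift by a factor of 3.257

Calculate both shifts using Δλ = λ_C(1 - cos θ):

For θ₁ = 64°:
Δλ₁ = 2.4263 × (1 - cos(64°))
Δλ₁ = 2.4263 × 0.5616
Δλ₁ = 1.3627 pm

For θ₂ = 146°:
Δλ₂ = 2.4263 × (1 - cos(146°))
Δλ₂ = 2.4263 × 1.8290
Δλ₂ = 4.4378 pm

The 146° angle produces the larger shift.
Ratio: 4.4378/1.3627 = 3.257

(Intermediate values are shown rounded; full precision is carried through to the final answer.)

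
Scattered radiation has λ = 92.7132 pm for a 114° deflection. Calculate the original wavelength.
89.3000 pm

From λ' = λ + Δλ, we have λ = λ' - Δλ

First calculate the Compton shift:
Δλ = λ_C(1 - cos θ)
Δλ = 2.4263 × (1 - cos(114°))
Δλ = 2.4263 × 1.4067
Δλ = 3.4132 pm

Initial wavelength:
λ = λ' - Δλ
λ = 92.7132 - 3.4132
λ = 89.3000 pm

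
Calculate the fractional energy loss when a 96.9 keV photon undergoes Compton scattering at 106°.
0.1948 (or 19.48%)

Calculate initial and final photon energies:

Initial: E₀ = 96.9 keV → λ₀ = 12.7951 pm
Compton shift: Δλ = 3.0951 pm
Final wavelength: λ' = 15.8902 pm
Final energy: E' = 78.0258 keV

Fractional energy loss:
(E₀ - E')/E₀ = (96.9000 - 78.0258)/96.9000
= 18.8742/96.9000
= 0.1948
= 19.48%

(Intermediate values are shown rounded; full precision is carried through to the final answer.)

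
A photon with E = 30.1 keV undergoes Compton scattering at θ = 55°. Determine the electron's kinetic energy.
0.7375 keV

By energy conservation: K_e = E_initial - E_final

First find the scattered photon energy:
Initial wavelength: λ = hc/E = 41.1908 pm
Compton shift: Δλ = λ_C(1 - cos(55°)) = 1.0346 pm
Final wavelength: λ' = 41.1908 + 1.0346 = 42.2254 pm
Final photon energy: E' = hc/λ' = 29.3625 keV

Electron kinetic energy:
K_e = E - E' = 30.1000 - 29.3625 = 0.7375 keV

(Intermediate values are shown rounded; full precision is carried through to the final answer.)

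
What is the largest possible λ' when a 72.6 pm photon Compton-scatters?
77.4526 pm (at θ = 180°)

The Compton shift is Δλ = λ_C(1 − cos θ).

Since cos θ ranges from −1 to 1, the factor (1 − cos θ) ranges from 0 to 2; the maximum shift occurs at θ = 180° (backscattering):
Δλ_max = 2λ_C = 2 × 2.4263 pm = 4.8526 pm

Maximum scattered wavelength:
λ'_max = λ₀ + Δλ_max = 72.6 + 4.8526 = 77.4526 pm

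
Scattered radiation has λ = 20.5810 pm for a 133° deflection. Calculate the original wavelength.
16.5000 pm

From λ' = λ + Δλ, we have λ = λ' - Δλ

First calculate the Compton shift:
Δλ = λ_C(1 - cos θ)
Δλ = 2.4263 × (1 - cos(133°))
Δλ = 2.4263 × 1.6820
Δλ = 4.0810 pm

Initial wavelength:
λ = λ' - Δλ
λ = 20.5810 - 4.0810
λ = 16.5000 pm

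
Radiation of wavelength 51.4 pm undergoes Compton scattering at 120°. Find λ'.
55.0395 pm

Using the Compton formula: λ' = λ + λ_C(1 − cos θ)

For θ = 120°, cos θ = -1/2 (exact) = -0.5000, so:
1 − cos 120° = 1 − (-1/2) = 1.5000

Δλ = λ_C × 1.5000 = 2.4263 × 1.5000 = 3.6395 pm

λ' = 51.4 + 3.6395 = 55.0395 pm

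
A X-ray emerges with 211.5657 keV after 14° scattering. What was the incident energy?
214.2000 keV

Convert final energy to wavelength (hc ≈ 1239.842 keV·pm):
λ' = hc/E' = 1239.842 / 211.5657 = 5.8603 pm

Calculate the Compton shift:
Δλ = λ_C(1 - cos(14°))
Δλ = 2.4263 × (1 - cos(14°))
Δλ = 0.0721 pm

Initial wavelength:
λ = λ' - Δλ = 5.8603 - 0.0721 = 5.7882 pm

Initial energy:
E = hc/λ = 1239.842 / 5.7882 = 214.2000 keV

(Intermediate values are shown rounded; full precision is carried through to the final answer.)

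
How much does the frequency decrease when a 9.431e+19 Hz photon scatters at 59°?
2.548e+19 Hz (decrease)

Convert frequency to wavelength (c = 299792458 m/s):
λ₀ = c/f₀ = 299792458/9.431e+19 = 3.1787982e-12 m = 3.1788 pm

Calculate Compton shift:
Δλ = λ_C(1 - cos(59°)) = 1.1767 pm

Final wavelength:
λ' = λ₀ + Δλ = 3.1788 + 1.1767 = 4.3555 pm

Final frequency:
f' = c/λ' = 299792458/4.3554663e-12 = 6.8831312e+19 Hz

Frequency shift (decrease):
Δf = f₀ - f' = 9.431e+19 - 6.8831312e+19 = 2.548e+19 Hz

(Intermediate values are shown rounded; full precision is carried through to the final answer.)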